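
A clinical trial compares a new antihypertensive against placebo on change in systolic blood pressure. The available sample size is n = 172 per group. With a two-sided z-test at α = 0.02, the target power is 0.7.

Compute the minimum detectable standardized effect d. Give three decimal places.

d ≈ 0.307

Need Φ(δ − 2.326) = 0.7, so δ = 2.326 + 0.524 = 2.851.
(The second rejection-region term Φ(−δ − z_{α/2}) is negligible and dropped.)
δ = d·√(n/2) ⇒ d = δ/√(n/2) = 2.851/√(172/2) = 0.3074.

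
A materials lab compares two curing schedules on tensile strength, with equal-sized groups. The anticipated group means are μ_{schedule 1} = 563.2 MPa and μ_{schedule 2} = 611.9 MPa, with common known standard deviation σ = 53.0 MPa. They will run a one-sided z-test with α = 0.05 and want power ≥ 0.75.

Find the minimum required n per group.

Standardized effect: d = |μ_{schedule 1} − μ_{schedule 2}| / σ = |563.2 − 611.9| / 53.0 = 0.9189
Set Φ(δ − 1.645) = 0.75; then δ − 1.645 = Φ⁻¹(0.75) = 0.674, giving δ = 2.319.
δ = d·√(n/2) ⇒ n = 2(δ/d)² = 2 × (2.319 / 0.9189)² = 12.74.
Rounding up, n = 13 per group.

n = 13 per group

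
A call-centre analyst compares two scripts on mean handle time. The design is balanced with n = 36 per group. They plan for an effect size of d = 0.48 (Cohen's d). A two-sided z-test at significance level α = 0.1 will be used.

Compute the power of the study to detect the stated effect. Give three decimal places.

Power ≈ 0.652

Noncentrality parameter: λ = d·√(n/2) = 0.48 × √(36/2) = 2.0365
Critical value for a two-sided test at α = 0.1: z_{α/2} = 1.645.
Power = Φ(λ − 1.645) + Φ(−λ − 1.645) = Φ(0.392) + Φ(-3.681) = 0.6523 + 0.0001 = 0.6524.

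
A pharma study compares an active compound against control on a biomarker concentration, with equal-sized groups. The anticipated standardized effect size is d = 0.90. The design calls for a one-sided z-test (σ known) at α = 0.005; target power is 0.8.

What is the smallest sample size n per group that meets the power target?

n = 29 per group

Set Φ(δ − 2.576) = 0.8; then δ − 2.576 = Φ⁻¹(0.8) = 0.842, giving δ = 3.417.
δ = d·√(n/2) ⇒ n = 2(δ/d)² = 2 × (3.417 / 0.90)² = 28.84.
Round up to the next whole unit.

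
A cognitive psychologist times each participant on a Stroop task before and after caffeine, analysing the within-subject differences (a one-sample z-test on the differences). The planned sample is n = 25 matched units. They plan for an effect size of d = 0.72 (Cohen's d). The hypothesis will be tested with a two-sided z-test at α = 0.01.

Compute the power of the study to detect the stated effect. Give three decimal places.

Power ≈ 0.847

Noncentrality parameter: δ = d·√n = 0.72 × √25 = 3.6000
Critical value for a two-sided test at α = 0.01: z_{α/2} = 2.576.
Power = Φ(δ − 2.576) + Φ(−δ − 2.576) = Φ(1.024) + Φ(-6.176) = 0.8471 + 0.0000 = 0.8471.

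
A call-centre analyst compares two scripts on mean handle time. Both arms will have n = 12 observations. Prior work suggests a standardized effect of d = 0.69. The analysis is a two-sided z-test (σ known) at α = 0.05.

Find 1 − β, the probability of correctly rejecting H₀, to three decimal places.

Power ≈ 0.394

Noncentrality parameter: δ = d·√(n/2) = 0.69 × √(12/2) = 1.6901
Two-sided α = 0.05 → critical value z_{0.025} = 1.960.
Power = Φ(δ − 1.960) + Φ(−δ − 1.960) = Φ(-0.270) + Φ(-3.650) = 0.3937 + 0.0001 = 0.3938.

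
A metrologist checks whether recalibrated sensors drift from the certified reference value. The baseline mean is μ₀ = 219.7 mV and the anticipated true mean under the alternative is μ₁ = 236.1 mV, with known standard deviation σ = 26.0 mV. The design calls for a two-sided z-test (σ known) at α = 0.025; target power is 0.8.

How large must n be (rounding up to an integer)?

n = 24

Standardized effect: d = |μ₁ − μ₀| / σ = |236.1 − 219.7| / 26.0 = 0.6308
For power 0.8 need Φ(δ − z_{0.0125}) = 0.8, so δ = z_{0.0125} + z_{0.20} = 2.241 + 0.842 = 3.083.
(The Φ(−δ − z_{α/2}) term is vanishingly small for δ > 0 and is dropped in the standard sample-size formula.)
δ = d·√n ⇒ n = (δ/d)² = (3.083 / 0.6308)² = 23.89.
Rounding up, n = 24.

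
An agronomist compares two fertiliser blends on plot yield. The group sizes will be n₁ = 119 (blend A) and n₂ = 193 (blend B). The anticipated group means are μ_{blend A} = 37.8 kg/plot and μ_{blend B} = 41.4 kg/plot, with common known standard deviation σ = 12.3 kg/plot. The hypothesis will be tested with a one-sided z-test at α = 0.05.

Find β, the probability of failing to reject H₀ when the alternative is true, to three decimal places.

Standardized effect: d = |μ_{blend A} − μ_{blend B}| / σ = |37.8 − 41.4| / 12.3 = 0.2927
Noncentrality parameter: δ = d / √(1/n₁ + 1/n₂) = 0.2927 / √(1/119 + 1/193) = 2.5111
One-sided α = 0.05 → critical value z_{0.05} = 1.645.
Power = Φ(δ − 1.645) = Φ(0.866) = 0.8068.
Type II error: β = 1 − power = 1 − 0.8068 = 0.1932.

β ≈ 0.193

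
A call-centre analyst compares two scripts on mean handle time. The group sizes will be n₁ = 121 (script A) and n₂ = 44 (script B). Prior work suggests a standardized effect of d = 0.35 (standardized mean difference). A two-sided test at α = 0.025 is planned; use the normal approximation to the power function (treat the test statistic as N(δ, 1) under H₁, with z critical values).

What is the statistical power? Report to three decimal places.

Noncentrality parameter: δ = d / √(1/n₁ + 1/n₂) = 0.35 / √(1/121 + 1/44) = 1.9881
Two-sided α = 0.025 → critical value z_{0.0125} = 2.241.
Power = Φ(δ − 2.241) + Φ(−δ − 2.241) = Φ(-0.253) + Φ(-4.230) = 0.4000 + 0.0000 = 0.4000.

Power ≈ 0.400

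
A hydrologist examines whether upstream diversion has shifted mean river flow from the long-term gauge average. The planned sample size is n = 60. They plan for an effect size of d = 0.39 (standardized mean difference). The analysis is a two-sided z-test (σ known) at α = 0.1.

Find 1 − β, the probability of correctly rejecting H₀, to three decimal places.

Power ≈ 0.916

Noncentrality parameter: δ = d·√n = 0.39 × √60 = 3.0209
Critical value for a two-sided test at α = 0.1: z_{α/2} = 1.645.
Power = Φ(δ − 1.645) + Φ(−δ − 1.645) = Φ(1.376) + Φ(-4.666) = 0.9156 + 0.0000 = 0.9156.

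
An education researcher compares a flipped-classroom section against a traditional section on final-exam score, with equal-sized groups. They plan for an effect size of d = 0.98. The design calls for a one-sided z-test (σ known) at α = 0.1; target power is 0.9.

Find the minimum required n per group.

For power 0.9 need Φ(δ − z_{0.1}) = 0.9, so δ = z_{0.1} + z_{0.10} = 1.282 + 1.282 = 2.563.
δ = d·√(n/2) ⇒ n = 2(δ/d)² = 2 × (2.563 / 0.98)² = 13.68.
Rounding up, n = 14 per group.

n = 14 per group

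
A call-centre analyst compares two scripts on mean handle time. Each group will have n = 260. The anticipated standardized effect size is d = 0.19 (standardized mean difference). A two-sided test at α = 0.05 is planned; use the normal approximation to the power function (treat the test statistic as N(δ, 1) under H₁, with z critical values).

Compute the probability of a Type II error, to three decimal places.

Noncentrality parameter: δ = d·√(n/2) = 0.19 × √(260/2) = 2.1663
Critical value for a two-sided test at α = 0.05: z_{α/2} = 1.960.
Power = Φ(δ − 1.960) + Φ(−δ − 1.960) = Φ(0.206) + Φ(-4.126) = 0.5817 + 0.0000 = 0.5818.
Type II error: β = 1 − power = 1 − 0.5818 = 0.4182.

β ≈ 0.418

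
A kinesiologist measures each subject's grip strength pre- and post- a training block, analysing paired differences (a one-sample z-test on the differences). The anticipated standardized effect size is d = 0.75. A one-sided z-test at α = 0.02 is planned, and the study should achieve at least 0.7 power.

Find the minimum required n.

For power 0.7 need Φ(δ − z_{0.02}) = 0.7, so δ = z_{0.02} + z_{0.30} = 2.054 + 0.524 = 2.578.
δ = d·√n ⇒ n = (δ/d)² = (2.578 / 0.75)² = 11.82.
Round up to the next whole unit.

n = 12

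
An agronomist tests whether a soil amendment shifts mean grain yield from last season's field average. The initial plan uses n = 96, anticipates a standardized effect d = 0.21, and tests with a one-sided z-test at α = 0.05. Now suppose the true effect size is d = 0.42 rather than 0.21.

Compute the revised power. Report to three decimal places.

With d = 0.42: δ = d·√n = 0.42 × √96 = 4.1151. Critical value z_{0.05} = 1.645.
Revised power = Φ(δ − 1.645) = Φ(2.470) = 0.9932.

Power ≈ 0.993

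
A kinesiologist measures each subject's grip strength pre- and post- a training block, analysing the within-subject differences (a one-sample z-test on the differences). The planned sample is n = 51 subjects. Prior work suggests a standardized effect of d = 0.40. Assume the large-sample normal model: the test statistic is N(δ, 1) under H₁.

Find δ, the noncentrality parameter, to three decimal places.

δ = d·√n = 0.40 × √51 = 2.8566

δ ≈ 2.857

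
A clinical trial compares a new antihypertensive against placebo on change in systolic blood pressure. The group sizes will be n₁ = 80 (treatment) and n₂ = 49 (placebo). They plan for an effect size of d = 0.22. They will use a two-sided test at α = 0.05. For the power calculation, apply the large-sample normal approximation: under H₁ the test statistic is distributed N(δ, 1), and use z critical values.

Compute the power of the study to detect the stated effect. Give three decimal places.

Noncentrality parameter: λ = d / √(1/n₁ + 1/n₂) = 0.22 / √(1/80 + 1/49) = 1.2127
Two-sided α = 0.05 → critical value z_{0.025} = 1.960.
Power = Φ(λ − 1.960) + Φ(−λ − 1.960) = Φ(-0.747) + Φ(-3.173) = 0.2275 + 0.0008 = 0.2282.

Power ≈ 0.228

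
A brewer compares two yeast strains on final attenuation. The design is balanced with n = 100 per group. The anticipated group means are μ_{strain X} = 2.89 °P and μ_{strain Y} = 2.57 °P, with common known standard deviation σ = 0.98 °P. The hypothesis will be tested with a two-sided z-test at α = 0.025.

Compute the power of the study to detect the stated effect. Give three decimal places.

Standardized effect: d = |μ_{strain X} − μ_{strain Y}| / σ = |2.89 − 2.57| / 0.98 = 0.3265
Noncentrality parameter: δ = d·√(n/2) = 0.3265 × √(100/2) = 2.3089
Two-sided α = 0.025 → critical value z_{0.0125} = 2.241.
Power = Φ(δ − 2.241) + Φ(−δ − 2.241) = Φ(0.068) + Φ(-4.550) = 0.5269 + 0.0000 = 0.5269.

Power ≈ 0.527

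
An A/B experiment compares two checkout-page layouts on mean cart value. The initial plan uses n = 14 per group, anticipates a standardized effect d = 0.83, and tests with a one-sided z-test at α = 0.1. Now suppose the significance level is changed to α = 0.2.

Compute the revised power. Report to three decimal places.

Power ≈ 0.912

δ = d·√(n/2) = 0.83 × √(14/2) = 2.1960 (unchanged). New critical value: z_{0.2} = 0.842.
Revised power = Φ(δ − 0.842) = Φ(1.354) = 0.9122.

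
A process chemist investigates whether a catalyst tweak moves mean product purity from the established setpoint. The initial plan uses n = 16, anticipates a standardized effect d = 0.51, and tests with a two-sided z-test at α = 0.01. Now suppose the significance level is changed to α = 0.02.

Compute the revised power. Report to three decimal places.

δ = d·√n = 0.51 × √16 = 2.0400 (unchanged). New critical value: z_{0.01} = 2.326.
Revised power = Φ(δ − 2.326) + Φ(−δ − 2.326) = Φ(-0.286) + Φ(-4.366) = 0.3873 + 0.0000 = 0.3873.

Power ≈ 0.387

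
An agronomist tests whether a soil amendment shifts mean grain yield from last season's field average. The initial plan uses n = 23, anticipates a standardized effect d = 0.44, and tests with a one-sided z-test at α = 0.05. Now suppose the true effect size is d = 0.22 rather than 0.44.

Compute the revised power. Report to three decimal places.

With d = 0.22: δ = d·√n = 0.22 × √23 = 1.0551. Critical value z_{0.05} = 1.645.
Revised power = P(Z > 1.645 − δ) = Φ(-0.590) = 0.2777.

Power ≈ 0.278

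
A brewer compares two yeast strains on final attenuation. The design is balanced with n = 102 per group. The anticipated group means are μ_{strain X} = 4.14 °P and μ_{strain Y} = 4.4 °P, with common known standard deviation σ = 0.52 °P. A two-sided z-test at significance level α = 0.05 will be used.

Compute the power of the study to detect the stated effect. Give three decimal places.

Standardized effect: d = |μ_{strain X} − μ_{strain Y}| / σ = |4.14 − 4.4| / 0.52 = 0.5000
Noncentrality parameter: δ = d·√(n/2) = 0.5000 × √(102/2) = 3.5707
Critical value for a two-sided test at α = 0.05: z_{α/2} = 1.960.
Power = Φ(δ − 1.960) + Φ(−δ − 1.960) = Φ(1.611) + Φ(-5.531) = 0.9464 + 0.0000 = 0.9464.

Power ≈ 0.946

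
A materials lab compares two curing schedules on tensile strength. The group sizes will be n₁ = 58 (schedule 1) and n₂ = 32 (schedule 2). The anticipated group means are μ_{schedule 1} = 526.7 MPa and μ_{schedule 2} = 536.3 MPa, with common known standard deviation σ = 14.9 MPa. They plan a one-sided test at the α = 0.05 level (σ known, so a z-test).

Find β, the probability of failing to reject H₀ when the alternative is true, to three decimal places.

β ≈ 0.100

Standardized effect: d = |μ_{schedule 1} − μ_{schedule 2}| / σ = |526.7 − 536.3| / 14.9 = 0.6443
Noncentrality parameter: δ = d / √(1/n₁ + 1/n₂) = 0.6443 / √(1/58 + 1/32) = 2.9259
Critical value for a one-sided test at α = 0.05: z_α = 1.645.
Power = Φ(δ − 1.645) = Φ(1.281) = 0.8999.
Type II error: β = 1 − power = 1 − 0.8999 = 0.1001.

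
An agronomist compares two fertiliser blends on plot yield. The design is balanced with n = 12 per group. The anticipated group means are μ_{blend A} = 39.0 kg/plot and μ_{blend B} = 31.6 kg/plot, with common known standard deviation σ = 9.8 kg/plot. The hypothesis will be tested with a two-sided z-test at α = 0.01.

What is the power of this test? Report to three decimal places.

Power ≈ 0.234

Standardized effect: d = |μ_{blend A} − μ_{blend B}| / σ = |39.0 − 31.6| / 9.8 = 0.7551
Noncentrality parameter: δ = d·√(n/2) = 0.7551 × √(12/2) = 1.8496
Two-sided α = 0.01 → critical value z_{0.005} = 2.576.
Power = Φ(δ − 2.576) + Φ(−δ − 2.576) = Φ(-0.726) + Φ(-4.425) = 0.2339 + 0.0000 = 0.2339.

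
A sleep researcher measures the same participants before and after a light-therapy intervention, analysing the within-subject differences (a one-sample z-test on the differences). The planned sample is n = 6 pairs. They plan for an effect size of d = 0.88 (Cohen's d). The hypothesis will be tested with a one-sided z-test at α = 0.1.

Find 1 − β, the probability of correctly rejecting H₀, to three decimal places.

Noncentrality parameter: δ = d·√n = 0.88 × √6 = 2.1556
Critical value for a one-sided test at α = 0.1: z_α = 1.282.
Power = P(Z > 1.282 − δ) = Φ(0.874) = 0.8089.

Power ≈ 0.809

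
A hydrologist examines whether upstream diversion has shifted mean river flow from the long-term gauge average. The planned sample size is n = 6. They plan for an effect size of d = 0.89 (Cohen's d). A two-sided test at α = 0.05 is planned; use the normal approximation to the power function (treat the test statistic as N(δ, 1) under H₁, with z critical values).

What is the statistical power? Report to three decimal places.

Noncentrality parameter: δ = d·√n = 0.89 × √6 = 2.1800
Critical value for a two-sided test at α = 0.05: z_{α/2} = 1.960.
Power = Φ(δ − 1.960) + Φ(−δ − 1.960) = Φ(0.220) + Φ(-4.140) = 0.5871 + 0.0000 = 0.5871.

Power ≈ 0.587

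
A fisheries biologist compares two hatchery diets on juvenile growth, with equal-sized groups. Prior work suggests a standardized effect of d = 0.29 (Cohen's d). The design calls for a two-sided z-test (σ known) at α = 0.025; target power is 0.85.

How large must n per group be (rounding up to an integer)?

For power 0.85 need Φ(δ − z_{0.0125}) = 0.85, so δ = z_{0.0125} + z_{0.15} = 2.241 + 1.036 = 3.278.
(Ignoring the negligible lower-tail rejection probability gives the usual closed-form inversion.)
δ = d·√(n/2) ⇒ n = 2(δ/d)² = 2 × (3.278 / 0.29)² = 255.51.
Rounding up, n = 256 per group.

n = 256 per group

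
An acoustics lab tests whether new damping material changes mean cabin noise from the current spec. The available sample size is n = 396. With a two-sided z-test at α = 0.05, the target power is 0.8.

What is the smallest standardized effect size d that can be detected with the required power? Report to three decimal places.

Need Φ(δ − 1.960) = 0.8, so δ = 1.960 + 0.842 = 2.802.
(The second rejection-region term Φ(−δ − z_{α/2}) is negligible and dropped.)
δ = d·√n ⇒ d = δ/√n = 2.802/√396 = 0.1408.

d ≈ 0.141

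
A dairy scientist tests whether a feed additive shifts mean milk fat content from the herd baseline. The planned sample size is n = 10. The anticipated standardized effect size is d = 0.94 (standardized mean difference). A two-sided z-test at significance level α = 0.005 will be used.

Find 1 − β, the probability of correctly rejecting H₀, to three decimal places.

Power ≈ 0.566

Noncentrality parameter: δ = d·√n = 0.94 × √10 = 2.9725
Critical value for a two-sided test at α = 0.005: z_{α/2} = 2.807.
Power = Φ(δ − 2.807) + Φ(−δ − 2.807) = Φ(0.166) + Φ(-5.780) = 0.5657 + 0.0000 = 0.5657.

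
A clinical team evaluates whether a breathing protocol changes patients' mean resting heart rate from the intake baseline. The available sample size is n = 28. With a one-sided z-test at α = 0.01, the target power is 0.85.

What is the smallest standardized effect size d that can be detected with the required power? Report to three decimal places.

Required noncentrality: δ = z_{0.01} + z_{0.15} = 2.326 + 1.036 = 3.363.
δ = d·√n ⇒ d = δ/√n = 3.363/√28 = 0.6355.

d ≈ 0.636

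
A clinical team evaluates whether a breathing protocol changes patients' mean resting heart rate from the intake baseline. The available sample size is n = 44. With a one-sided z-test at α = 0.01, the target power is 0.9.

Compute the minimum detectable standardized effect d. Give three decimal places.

Required noncentrality: δ = z_{0.01} + z_{0.10} = 2.326 + 1.282 = 3.608.
δ = d·√n ⇒ d = δ/√n = 3.608/√44 = 0.5439.

d ≈ 0.544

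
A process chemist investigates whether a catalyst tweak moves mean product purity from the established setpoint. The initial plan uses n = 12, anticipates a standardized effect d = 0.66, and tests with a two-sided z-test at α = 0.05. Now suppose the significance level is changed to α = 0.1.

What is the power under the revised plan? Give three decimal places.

Power ≈ 0.739

δ = d·√n = 0.66 × √12 = 2.2863 (unchanged). New critical value: z_{0.05} = 1.645.
Revised power = Φ(δ − 1.645) + Φ(−δ − 1.645) = Φ(0.641) + Φ(-3.931) = 0.7394 + 0.0000 = 0.7394.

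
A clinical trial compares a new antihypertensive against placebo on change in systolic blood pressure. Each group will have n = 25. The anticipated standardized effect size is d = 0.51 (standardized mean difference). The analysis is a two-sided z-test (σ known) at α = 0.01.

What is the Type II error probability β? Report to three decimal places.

β ≈ 0.780

Noncentrality parameter: δ = d·√(n/2) = 0.51 × √(25/2) = 1.8031
Critical value for a two-sided test at α = 0.01: z_{α/2} = 2.576.
Power = Φ(δ − 2.576) + Φ(−δ − 2.576) = Φ(-0.773) + Φ(-4.379) = 0.2198 + 0.0000 = 0.2199.
Type II error: β = 1 − power = 1 − 0.2199 = 0.7801.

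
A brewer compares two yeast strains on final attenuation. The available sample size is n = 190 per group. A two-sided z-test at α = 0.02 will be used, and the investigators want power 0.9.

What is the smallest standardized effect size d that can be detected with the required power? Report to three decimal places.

d ≈ 0.370

Required noncentrality: δ = z_{0.01} + z_{0.10} = 2.326 + 1.282 = 3.608.
(The second rejection-region term Φ(−δ − z_{α/2}) is negligible and dropped.)
δ = d·√(n/2) ⇒ d = δ/√(n/2) = 3.608/√(190/2) = 0.3702.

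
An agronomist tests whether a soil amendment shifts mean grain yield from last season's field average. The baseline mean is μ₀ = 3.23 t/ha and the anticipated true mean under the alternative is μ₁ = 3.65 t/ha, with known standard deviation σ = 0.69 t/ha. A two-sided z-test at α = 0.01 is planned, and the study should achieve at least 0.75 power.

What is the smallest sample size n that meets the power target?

Standardized effect: d = |μ₁ − μ₀| / σ = |3.65 − 3.23| / 0.69 = 0.6087
For power 0.75 need Φ(δ − z_{0.005}) = 0.75, so δ = z_{0.005} + z_{0.25} = 2.576 + 0.674 = 3.250.
(For δ > 0 the lower-tail rejection region contributes negligibly to power, so the one-term inversion is standard.)
δ = d·√n ⇒ n = (δ/d)² = (3.250 / 0.6087)² = 28.51.
Rounding up, n = 29.

n = 29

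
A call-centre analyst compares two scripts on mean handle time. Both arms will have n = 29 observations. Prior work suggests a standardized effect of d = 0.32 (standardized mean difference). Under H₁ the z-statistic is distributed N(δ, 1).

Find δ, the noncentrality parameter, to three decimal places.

δ ≈ 1.219

The noncentrality parameter scales effect size by the design's sample-size factor: δ = d·√(n/2) = 0.32 × √(29/2) = 1.2185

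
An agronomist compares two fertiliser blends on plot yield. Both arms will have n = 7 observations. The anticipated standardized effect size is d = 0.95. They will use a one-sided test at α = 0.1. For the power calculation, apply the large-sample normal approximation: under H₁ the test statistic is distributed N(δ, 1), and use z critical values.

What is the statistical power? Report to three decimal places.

Power ≈ 0.690

Noncentrality parameter: δ = d·√(n/2) = 0.95 × √(7/2) = 1.7773
One-sided α = 0.1 → critical value z_{0.1} = 1.282.
Power = Φ(δ − 1.282) = Φ(0.496) = 0.6900.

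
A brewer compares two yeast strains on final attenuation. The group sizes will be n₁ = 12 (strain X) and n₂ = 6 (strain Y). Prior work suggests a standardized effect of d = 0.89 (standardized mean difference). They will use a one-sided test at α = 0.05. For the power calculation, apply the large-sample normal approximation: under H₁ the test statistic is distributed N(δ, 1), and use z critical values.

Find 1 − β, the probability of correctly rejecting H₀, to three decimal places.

Noncentrality parameter: δ = d / √(1/n₁ + 1/n₂) = 0.89 / √(1/12 + 1/6) = 1.7800
Critical value for a one-sided test at α = 0.05: z_α = 1.645.
Power = Φ(δ − 1.645) = Φ(0.135) = 0.5538.

Power ≈ 0.554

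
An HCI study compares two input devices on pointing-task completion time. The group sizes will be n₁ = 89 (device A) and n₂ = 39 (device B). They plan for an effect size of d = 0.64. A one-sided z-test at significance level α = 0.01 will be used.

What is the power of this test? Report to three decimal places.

Power ≈ 0.843

Noncentrality parameter: λ = d / √(1/n₁ + 1/n₂) = 0.64 / √(1/89 + 1/39) = 3.3327
Critical value for a one-sided test at α = 0.01: z_α = 2.326.
Power = P(Z > 2.326 − λ) = Φ(1.006) = 0.8429.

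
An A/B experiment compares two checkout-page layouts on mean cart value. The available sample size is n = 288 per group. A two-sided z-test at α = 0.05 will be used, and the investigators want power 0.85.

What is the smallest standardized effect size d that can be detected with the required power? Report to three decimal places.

d ≈ 0.250

Required noncentrality: δ = z_{0.025} + z_{0.15} = 1.960 + 1.036 = 2.996.
(Lower-tail contribution to power is negligible for δ > 0.)
δ = d·√(n/2) ⇒ d = δ/√(n/2) = 2.996/√(288/2) = 0.2497.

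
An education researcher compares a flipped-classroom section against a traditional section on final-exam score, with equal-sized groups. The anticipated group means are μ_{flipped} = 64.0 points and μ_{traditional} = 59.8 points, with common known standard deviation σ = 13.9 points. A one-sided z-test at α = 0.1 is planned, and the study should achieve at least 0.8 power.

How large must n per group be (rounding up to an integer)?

Standardized effect: d = |μ_{flipped} − μ_{traditional}| / σ = |64.0 − 59.8| / 13.9 = 0.3022
For power 0.8 need Φ(δ − z_{0.1}) = 0.8, so δ = z_{0.1} + z_{0.20} = 1.282 + 0.842 = 2.123.
δ = d·√(n/2) ⇒ n = 2(δ/d)² = 2 × (2.123 / 0.3022)² = 98.75.
Rounding up, n = 99 per group.

n = 99 per group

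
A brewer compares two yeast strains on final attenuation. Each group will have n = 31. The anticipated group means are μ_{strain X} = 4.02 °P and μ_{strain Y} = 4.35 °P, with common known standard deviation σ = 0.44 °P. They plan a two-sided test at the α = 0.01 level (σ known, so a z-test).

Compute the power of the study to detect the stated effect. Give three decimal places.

Power ≈ 0.647

Standardized effect: d = |μ_{strain X} − μ_{strain Y}| / σ = |4.02 − 4.35| / 0.44 = 0.7500
Noncentrality parameter: δ = d·√(n/2) = 0.7500 × √(31/2) = 2.9528
Two-sided α = 0.01 → critical value z_{0.005} = 2.576.
Power = Φ(δ − 2.576) + Φ(−δ − 2.576) = Φ(0.377) + Φ(-5.529) = 0.6469 + 0.0000 = 0.6469.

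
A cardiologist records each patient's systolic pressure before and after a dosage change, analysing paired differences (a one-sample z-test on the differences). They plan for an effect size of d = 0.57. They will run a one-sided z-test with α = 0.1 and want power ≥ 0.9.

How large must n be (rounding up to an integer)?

n = 21

For power 0.9 need Φ(δ − z_{0.1}) = 0.9, so δ = z_{0.1} + z_{0.10} = 1.282 + 1.282 = 2.563.
δ = d·√n ⇒ n = (δ/d)² = (2.563 / 0.57)² = 20.22.
Round up to the next whole unit.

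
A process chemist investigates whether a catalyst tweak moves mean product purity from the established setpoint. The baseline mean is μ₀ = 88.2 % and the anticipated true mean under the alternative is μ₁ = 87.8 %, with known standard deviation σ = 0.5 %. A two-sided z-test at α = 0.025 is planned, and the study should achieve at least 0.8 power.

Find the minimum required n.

n = 15

Standardized effect: d = |μ₁ − μ₀| / σ = |87.8 − 88.2| / 0.5 = 0.8000
For power 0.8 need Φ(δ − z_{0.0125}) = 0.8, so δ = z_{0.0125} + z_{0.20} = 2.241 + 0.842 = 3.083.
(Ignoring the negligible lower-tail rejection probability gives the usual closed-form inversion.)
δ = d·√n ⇒ n = (δ/d)² = (3.083 / 0.8000)² = 14.85.
Round up to the next whole unit.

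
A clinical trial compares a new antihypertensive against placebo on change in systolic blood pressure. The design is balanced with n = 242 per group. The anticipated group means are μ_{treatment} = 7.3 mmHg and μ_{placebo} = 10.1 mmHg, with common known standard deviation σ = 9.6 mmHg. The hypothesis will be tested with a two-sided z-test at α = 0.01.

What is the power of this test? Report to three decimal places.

Power ≈ 0.736

Standardized effect: d = |μ_{treatment} − μ_{placebo}| / σ = |7.3 − 10.1| / 9.6 = 0.2917
Noncentrality parameter: δ = d·√(n/2) = 0.2917 × √(242/2) = 3.2083
Critical value for a two-sided test at α = 0.01: z_{α/2} = 2.576.
Power = Φ(δ − 2.576) + Φ(−δ − 2.576) = Φ(0.633) + Φ(-5.784) = 0.7365 + 0.0000 = 0.7365.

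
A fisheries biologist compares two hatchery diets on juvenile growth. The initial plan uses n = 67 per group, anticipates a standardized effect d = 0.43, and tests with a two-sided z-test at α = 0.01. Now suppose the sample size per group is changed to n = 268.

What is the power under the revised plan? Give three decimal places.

Power ≈ 0.992

With n = 268 per group: δ = d·√(n/2) = 0.43 × √(268/2) = 4.9776. Critical value z_{0.005} = 2.576.
Revised power = Φ(δ − 2.576) + Φ(−δ − 2.576) = Φ(2.402) + Φ(-7.553) = 0.9918 + 0.0000 = 0.9918.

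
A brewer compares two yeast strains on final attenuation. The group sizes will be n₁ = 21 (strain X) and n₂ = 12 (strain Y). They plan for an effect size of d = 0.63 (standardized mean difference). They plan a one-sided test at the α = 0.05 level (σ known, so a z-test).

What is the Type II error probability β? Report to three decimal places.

β ≈ 0.462

Noncentrality parameter: δ = d / √(1/n₁ + 1/n₂) = 0.63 / √(1/21 + 1/12) = 1.7409
Critical value for a one-sided test at α = 0.05: z_α = 1.645.
Power = P(Z > 1.645 − δ) = Φ(0.096) = 0.5383.
Type II error: β = 1 − power = 1 − 0.5383 = 0.4617.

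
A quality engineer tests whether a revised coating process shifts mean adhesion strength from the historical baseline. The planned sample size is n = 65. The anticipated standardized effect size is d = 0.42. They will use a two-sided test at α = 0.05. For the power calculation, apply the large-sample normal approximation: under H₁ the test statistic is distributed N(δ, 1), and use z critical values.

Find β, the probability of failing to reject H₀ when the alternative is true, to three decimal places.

Noncentrality parameter: λ = d·√n = 0.42 × √65 = 3.3861
Critical value for a two-sided test at α = 0.05: z_{α/2} = 1.960.
Power = Φ(λ − 1.960) + Φ(−λ − 1.960) = Φ(1.426) + Φ(-5.346) = 0.9231 + 0.0000 = 0.9231.
Type II error: β = 1 − power = 1 − 0.9231 = 0.0769.

β ≈ 0.077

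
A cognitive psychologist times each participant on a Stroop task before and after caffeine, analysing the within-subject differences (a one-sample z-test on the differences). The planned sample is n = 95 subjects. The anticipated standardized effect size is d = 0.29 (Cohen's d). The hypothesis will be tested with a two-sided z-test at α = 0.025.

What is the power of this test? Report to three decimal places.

Noncentrality parameter: δ = d·√n = 0.29 × √95 = 2.8266
Critical value for a two-sided test at α = 0.025: z_{α/2} = 2.241.
Power = Φ(δ − 2.241) + Φ(−δ − 2.241) = Φ(0.585) + Φ(-5.068) = 0.7208 + 0.0000 = 0.7208.

Power ≈ 0.721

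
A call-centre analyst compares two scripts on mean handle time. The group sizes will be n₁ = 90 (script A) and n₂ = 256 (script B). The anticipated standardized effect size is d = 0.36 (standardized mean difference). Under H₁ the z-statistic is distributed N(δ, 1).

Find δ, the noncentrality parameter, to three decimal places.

The noncentrality parameter scales effect size by the design's sample-size factor: δ = d / √(1/n₁ + 1/n₂) = 0.36 / √(1/90 + 1/256) = 2.9377

δ ≈ 2.938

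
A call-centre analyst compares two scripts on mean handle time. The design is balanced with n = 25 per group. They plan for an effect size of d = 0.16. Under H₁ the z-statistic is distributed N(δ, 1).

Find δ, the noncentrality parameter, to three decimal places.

δ ≈ 0.566

δ = d·√(n/2) = 0.16 × √(25/2) = 0.5657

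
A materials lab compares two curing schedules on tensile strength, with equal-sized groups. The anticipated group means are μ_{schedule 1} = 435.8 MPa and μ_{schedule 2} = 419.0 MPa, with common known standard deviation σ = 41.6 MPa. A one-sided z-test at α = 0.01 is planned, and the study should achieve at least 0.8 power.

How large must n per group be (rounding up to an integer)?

n = 124 per group

Standardized effect: d = |μ_{schedule 1} − μ_{schedule 2}| / σ = |435.8 − 419.0| / 41.6 = 0.4038
For power 0.8 need Φ(δ − z_{0.01}) = 0.8, so δ = z_{0.01} + z_{0.20} = 2.326 + 0.842 = 3.168.
δ = d·√(n/2) ⇒ n = 2(δ/d)² = 2 × (3.168 / 0.4038)² = 123.07.
Rounding up, n = 124 per group.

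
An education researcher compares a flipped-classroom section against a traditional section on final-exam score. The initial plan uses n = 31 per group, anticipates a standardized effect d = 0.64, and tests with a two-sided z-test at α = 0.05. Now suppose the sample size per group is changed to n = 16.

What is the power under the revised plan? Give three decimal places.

With n = 16 per group: δ = d·√(n/2) = 0.64 × √(16/2) = 1.8102. Critical value z_{0.025} = 1.960.
Revised power = Φ(δ − 1.960) + Φ(−δ − 1.960) = Φ(-0.150) + Φ(-3.770) = 0.4405 + 0.0001 = 0.4406.

Power ≈ 0.441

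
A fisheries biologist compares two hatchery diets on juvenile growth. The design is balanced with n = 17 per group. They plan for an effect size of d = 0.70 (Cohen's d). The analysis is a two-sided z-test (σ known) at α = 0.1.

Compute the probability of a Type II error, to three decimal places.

β ≈ 0.346

Noncentrality parameter: δ = d·√(n/2) = 0.70 × √(17/2) = 2.0408
Two-sided α = 0.1 → critical value z_{0.05} = 1.645.
Power = Φ(δ − 1.645) + Φ(−δ − 1.645) = Φ(0.396) + Φ(-3.686) = 0.6539 + 0.0001 = 0.6541.
Type II error: β = 1 − power = 1 − 0.6541 = 0.3459.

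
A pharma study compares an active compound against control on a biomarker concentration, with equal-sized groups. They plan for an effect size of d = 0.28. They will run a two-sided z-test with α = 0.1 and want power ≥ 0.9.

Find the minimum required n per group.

n = 219 per group

Set Φ(δ − 1.645) = 0.9; then δ − 1.645 = Φ⁻¹(0.9) = 1.282, giving δ = 2.926.
(The Φ(−δ − z_{α/2}) term is vanishingly small for δ > 0 and is dropped in the standard sample-size formula.)
δ = d·√(n/2) ⇒ n = 2(δ/d)² = 2 × (2.926 / 0.28)² = 218.47.
Round up to the next whole unit.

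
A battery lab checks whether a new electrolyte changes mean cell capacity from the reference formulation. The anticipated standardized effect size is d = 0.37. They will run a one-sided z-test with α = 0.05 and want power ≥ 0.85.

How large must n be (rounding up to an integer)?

For power 0.85 need Φ(δ − z_{0.05}) = 0.85, so δ = z_{0.05} + z_{0.15} = 1.645 + 1.036 = 2.681.
δ = d·√n ⇒ n = (δ/d)² = (2.681 / 0.37)² = 52.51.
Rounding up, n = 53.

n = 53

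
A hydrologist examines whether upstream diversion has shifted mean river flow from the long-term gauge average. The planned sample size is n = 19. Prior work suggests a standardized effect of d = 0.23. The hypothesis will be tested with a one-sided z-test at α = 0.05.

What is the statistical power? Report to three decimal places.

Power ≈ 0.260

Noncentrality parameter: δ = d·√n = 0.23 × √19 = 1.0025
Critical value for a one-sided test at α = 0.05: z_α = 1.645.
Power = Φ(δ − 1.645) = Φ(-0.642) = 0.2603.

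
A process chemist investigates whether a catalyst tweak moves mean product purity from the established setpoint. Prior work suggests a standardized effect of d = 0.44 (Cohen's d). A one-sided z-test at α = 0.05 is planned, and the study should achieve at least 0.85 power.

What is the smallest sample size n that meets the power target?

Set Φ(δ − 1.645) = 0.85; then δ − 1.645 = Φ⁻¹(0.85) = 1.036, giving δ = 2.681.
δ = d·√n ⇒ n = (δ/d)² = (2.681 / 0.44)² = 37.13.
Round up to the next whole unit.

n = 38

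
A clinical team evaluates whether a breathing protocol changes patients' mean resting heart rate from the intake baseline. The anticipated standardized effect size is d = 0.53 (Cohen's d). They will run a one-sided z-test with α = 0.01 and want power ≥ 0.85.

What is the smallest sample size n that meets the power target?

Set Φ(δ − 2.326) = 0.85; then δ − 2.326 = Φ⁻¹(0.85) = 1.036, giving δ = 3.363.
δ = d·√n ⇒ n = (δ/d)² = (3.363 / 0.53)² = 40.26.
Rounding up, n = 41.

n = 41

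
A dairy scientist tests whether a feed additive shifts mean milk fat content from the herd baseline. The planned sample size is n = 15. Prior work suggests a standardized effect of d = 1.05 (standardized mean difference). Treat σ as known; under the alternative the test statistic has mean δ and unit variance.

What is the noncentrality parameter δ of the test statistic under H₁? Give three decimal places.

The noncentrality parameter scales effect size by the design's sample-size factor: δ = d·√n = 1.05 × √15 = 4.0666

δ ≈ 4.067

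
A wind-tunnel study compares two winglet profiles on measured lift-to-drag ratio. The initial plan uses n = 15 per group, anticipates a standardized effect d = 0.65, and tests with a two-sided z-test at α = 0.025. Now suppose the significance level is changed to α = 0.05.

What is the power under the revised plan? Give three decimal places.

δ = d·√(n/2) = 0.65 × √(15/2) = 1.7801 (unchanged). New critical value: z_{0.025} = 1.960.
Revised power = Φ(δ − 1.960) + Φ(−δ − 1.960) = Φ(-0.180) + Φ(-3.740) = 0.4286 + 0.0001 = 0.4287.

Power ≈ 0.429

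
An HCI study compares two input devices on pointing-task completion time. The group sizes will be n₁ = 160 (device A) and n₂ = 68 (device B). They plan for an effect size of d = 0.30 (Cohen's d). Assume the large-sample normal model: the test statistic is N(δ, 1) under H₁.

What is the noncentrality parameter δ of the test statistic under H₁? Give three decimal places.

The noncentrality parameter scales effect size by the design's sample-size factor: δ = d / √(1/n₁ + 1/n₂) = 0.30 / √(1/160 + 1/68) = 2.0724

δ ≈ 2.072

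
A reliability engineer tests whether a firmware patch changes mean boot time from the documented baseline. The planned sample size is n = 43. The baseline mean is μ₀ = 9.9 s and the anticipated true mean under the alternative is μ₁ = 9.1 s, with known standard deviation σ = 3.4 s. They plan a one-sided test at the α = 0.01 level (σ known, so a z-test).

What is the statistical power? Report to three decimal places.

Standardized effect: d = |μ₁ − μ₀| / σ = |9.1 − 9.9| / 3.4 = 0.2353
Noncentrality parameter: δ = d·√n = 0.2353 × √43 = 1.5429
Critical value for a one-sided test at α = 0.01: z_α = 2.326.
Power = Φ(δ − 2.326) = Φ(-0.783) = 0.2167.

Power ≈ 0.217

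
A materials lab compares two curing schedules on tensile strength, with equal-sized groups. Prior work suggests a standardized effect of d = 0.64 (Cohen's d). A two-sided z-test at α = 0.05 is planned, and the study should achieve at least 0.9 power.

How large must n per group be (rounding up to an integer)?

n = 52 per group

Set Φ(δ − 1.960) = 0.9; then δ − 1.960 = Φ⁻¹(0.9) = 1.282, giving δ = 3.242.
(For δ > 0 the lower-tail rejection region contributes negligibly to power, so the one-term inversion is standard.)
δ = d·√(n/2) ⇒ n = 2(δ/d)² = 2 × (3.242 / 0.64)² = 51.31.
Round up to the next whole unit.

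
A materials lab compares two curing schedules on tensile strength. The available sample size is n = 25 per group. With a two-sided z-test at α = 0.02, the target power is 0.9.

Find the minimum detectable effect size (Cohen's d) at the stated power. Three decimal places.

d ≈ 1.020

Need Φ(δ − 2.326) = 0.9, so δ = 2.326 + 1.282 = 3.608.
(The second rejection-region term Φ(−δ − z_{α/2}) is negligible and dropped.)
δ = d·√(n/2) ⇒ d = δ/√(n/2) = 3.608/√(25/2) = 1.0205.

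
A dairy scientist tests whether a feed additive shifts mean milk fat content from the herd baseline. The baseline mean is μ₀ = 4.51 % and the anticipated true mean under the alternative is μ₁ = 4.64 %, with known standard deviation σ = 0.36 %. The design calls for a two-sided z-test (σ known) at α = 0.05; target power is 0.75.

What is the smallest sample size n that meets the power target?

Standardized effect: d = |μ₁ − μ₀| / σ = |4.64 − 4.51| / 0.36 = 0.3611
For power 0.75 need Φ(δ − z_{0.025}) = 0.75, so δ = z_{0.025} + z_{0.25} = 1.960 + 0.674 = 2.634.
(Ignoring the negligible lower-tail rejection probability gives the usual closed-form inversion.)
δ = d·√n ⇒ n = (δ/d)² = (2.634 / 0.3611)² = 53.22.
Rounding up, n = 54.

n = 54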